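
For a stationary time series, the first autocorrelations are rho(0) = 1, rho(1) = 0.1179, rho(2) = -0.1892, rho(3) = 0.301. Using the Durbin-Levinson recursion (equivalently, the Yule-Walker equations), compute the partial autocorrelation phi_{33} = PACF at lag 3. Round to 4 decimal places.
\phi_{33} = 0.3730

The PACF at lag k is phi_{kk}, the last component of the solution
to the Yule-Walker system G_k phi = r_k where
  (G_k)_{ij} = rho(|i - j|), (r_k)_i = rho(i), i,j = 1..k.
Equivalently, Durbin-Levinson gives phi_{kk} iteratively:
  phi_{11} = rho(1)
  phi_{kk} = [rho(k) - sum_{j=1..k-1} phi_{k-1,j} rho(k-j)]
            / [1 - sum_{j=1..k-1} phi_{k-1,j} rho(j)],
  phi_{k,j} = phi_{k-1,j} - phi_{kk} phi_{k-1,k-j},  j = 1..k-1.
Step k = 1:
  phi_11 = rho(1) = 0.1179.
Step k = 2:
  phi_22 = [rho(2) - phi_11 rho(1)] / [1 - phi_11 rho(1)] = [-0.1892 - (0.1179)(0.1179)] / [1 - (0.1179)(0.1179)]
         = -0.20310041 / 0.98609959 = -0.205963.
  Update: phi_21 = phi_11 - phi_22 phi_11 = 0.1179 - (-0.205963)(0.1179) = 0.142183.
Step k = 3:
  phi_33 = [rho(3) - phi_21 rho(2) - phi_22 rho(1)] / [1 - phi_21 rho(1) - phi_22 rho(2)]
    numerator   = 0.301 - (0.142183)(-0.1892) - (-0.205963)(0.1179) = 0.35218412
    denominator = 1 - (0.142183)(0.1179) - (-0.205963)(-0.1892) = 0.94426834
  phi_33 = 0.35218412 / 0.94426834 = 0.373.
Therefore phi_{33} = 0.3730.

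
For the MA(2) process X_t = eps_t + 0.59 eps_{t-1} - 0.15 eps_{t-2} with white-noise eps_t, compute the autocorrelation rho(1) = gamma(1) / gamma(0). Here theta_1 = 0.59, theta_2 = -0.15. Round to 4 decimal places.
\rho(1) = 0.3659

For an MA(q) process with theta_0 = 1, the autocovariance is
  gamma(k) = sigma^2 * sum_{i=0..q-k} theta_i * theta_{i+k},
and rho(k) = gamma(k) / gamma(0). Sigma^2 cancels.
  numerator   = (1)*(0.59) + (0.59)*(-0.15) = 0.5015.
  denominator = (1)^2 + (0.59)^2 + (-0.15)^2 = 1.3706.
  rho(1) = 0.5015 / 1.3706 = 0.3659.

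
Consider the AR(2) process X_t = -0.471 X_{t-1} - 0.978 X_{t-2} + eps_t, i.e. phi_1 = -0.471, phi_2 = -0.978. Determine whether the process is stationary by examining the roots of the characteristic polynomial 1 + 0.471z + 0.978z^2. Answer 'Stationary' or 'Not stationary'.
\text{Stationary}

The AR(p) characteristic polynomial is P(z) = 1 + 0.471z + 0.978z^2.
Stationarity requires all roots to lie outside the unit circle, i.e. |z| > 1 for every root.
Set 1 + (0.471) z + (0.978) z^2 = 0, i.e. a z^2 + b z + c = 0 with a = 0.978, b = 0.471, c = 1.
Discriminant D = b^2 - 4ac = (0.471)^2 - 4*(0.978)*1 = 0.221841 - (3.912) = -3.690159.
D < 0, so the roots are the complex-conjugate pair z = (-b +/- i sqrt(-D)) / (2a) = -0.2408 +/- 0.9821i.
For a conjugate pair |z|^2 = z * conj(z) = (product of roots) = c/a = 1/(0.978) = 1.022495, so |z| = sqrt(1.022495) = 1.0112 for both roots.
Moduli of all roots: 1.0112, 1.0112.
All moduli strictly greater than 1? Yes.
Verdict: Stationary.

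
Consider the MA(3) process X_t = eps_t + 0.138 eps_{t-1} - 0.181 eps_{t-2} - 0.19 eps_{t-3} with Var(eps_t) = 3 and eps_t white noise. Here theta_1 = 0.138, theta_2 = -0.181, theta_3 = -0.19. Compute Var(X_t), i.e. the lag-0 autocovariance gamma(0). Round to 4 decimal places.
\gamma(0) = 3.2637

For an MA(q) process X_t = eps_t + sum_i theta_i eps_{t-i} with
Var(eps_t) = sigma^2, the variance is
  gamma(0) = sigma^2 * (1 + sum_i theta_i^2).
  sum_i theta_i^2 = (0.138)^2 + (-0.181)^2 + (-0.19)^2 = 0.019044 + 0.032761 + 0.0361 = 0.087905.
  gamma(0) = 3 * (1 + 0.087905) = 3 * 1.087905 = 3.263715, which rounds to 3.2637.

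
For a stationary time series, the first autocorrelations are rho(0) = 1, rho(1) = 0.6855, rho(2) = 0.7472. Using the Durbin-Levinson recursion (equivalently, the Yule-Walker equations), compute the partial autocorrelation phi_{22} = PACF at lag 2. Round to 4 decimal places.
\phi_{22} = 0.5231

The PACF at lag k is phi_{kk}, the last component of the solution
to the Yule-Walker system G_k phi = r_k where
  (G_k)_{ij} = rho(|i - j|), (r_k)_i = rho(i), i,j = 1..k.
Equivalently, Durbin-Levinson gives phi_{kk} iteratively:
  phi_{11} = rho(1)
  phi_{kk} = [rho(k) - sum_{j=1..k-1} phi_{k-1,j} rho(k-j)]
            / [1 - sum_{j=1..k-1} phi_{k-1,j} rho(j)],
  phi_{k,j} = phi_{k-1,j} - phi_{kk} phi_{k-1,k-j},  j = 1..k-1.
Step k = 1:
  phi_11 = rho(1) = 0.6855.
Step k = 2:
  phi_22 = [rho(2) - phi_11 rho(1)] / [1 - phi_11 rho(1)] = [0.7472 - (0.6855)(0.6855)] / [1 - (0.6855)(0.6855)]
         = 0.27728975 / 0.53008975 = 0.5231.
Therefore phi_{22} = 0.5231.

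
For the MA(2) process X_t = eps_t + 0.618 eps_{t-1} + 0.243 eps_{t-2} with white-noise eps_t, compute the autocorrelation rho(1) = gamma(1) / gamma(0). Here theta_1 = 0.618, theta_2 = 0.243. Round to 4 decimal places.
\rho(1) = 0.5331

For an MA(q) process with theta_0 = 1, the autocovariance is
  gamma(k) = sigma^2 * sum_{i=0..q-k} theta_i * theta_{i+k},
and rho(k) = gamma(k) / gamma(0). Sigma^2 cancels.
  numerator   = (1)*(0.618) + (0.618)*(0.243) = 0.768174.
  denominator = (1)^2 + (0.618)^2 + (0.243)^2 = 1.440973.
  rho(1) = 0.768174 / 1.440973 = 0.5331.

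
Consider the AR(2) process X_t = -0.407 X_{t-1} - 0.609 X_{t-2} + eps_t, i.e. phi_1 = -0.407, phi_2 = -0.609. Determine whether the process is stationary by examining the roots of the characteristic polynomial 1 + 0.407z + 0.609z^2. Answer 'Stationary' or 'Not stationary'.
\text{Stationary}

The AR(p) characteristic polynomial is P(z) = 1 + 0.407z + 0.609z^2.
Stationarity requires all roots to lie outside the unit circle, i.e. |z| > 1 for every root.
Set 1 + (0.407) z + (0.609) z^2 = 0, i.e. a z^2 + b z + c = 0 with a = 0.609, b = 0.407, c = 1.
Discriminant D = b^2 - 4ac = (0.407)^2 - 4*(0.609)*1 = 0.165649 - (2.436) = -2.270351.
D < 0, so the roots are the complex-conjugate pair z = (-b +/- i sqrt(-D)) / (2a) = -0.3342 +/- 1.2371i.
For a conjugate pair |z|^2 = z * conj(z) = (product of roots) = c/a = 1/(0.609) = 1.642036, so |z| = sqrt(1.642036) = 1.2814 for both roots.
Moduli of all roots: 1.2814, 1.2814.
All moduli strictly greater than 1? Yes.
Verdict: Stationary.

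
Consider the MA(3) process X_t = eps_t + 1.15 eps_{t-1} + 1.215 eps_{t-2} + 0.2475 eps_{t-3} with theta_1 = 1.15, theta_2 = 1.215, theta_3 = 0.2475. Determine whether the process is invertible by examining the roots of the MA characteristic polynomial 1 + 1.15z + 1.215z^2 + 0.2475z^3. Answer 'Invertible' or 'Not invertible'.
\text{Invertible}

The MA(q) characteristic polynomial is P(z) = 1 + 1.15z + 1.215z^2 + 0.2475z^3.
Invertibility requires all roots to lie outside the unit circle, i.e. |z| > 1 for every root.
Degree 3: look for a simple real root z0 first, then factor out (1 - z/z0) and solve the remaining quadratic.
Testing z0 = -4: P(-4) = 1 + (1.15)(-4) + (1.215)(-4)^2 + (0.2475)(-4)^3
  = 1 + (-4.6) + (19.44) + (-15.84) = 0.  So z_0 = -4 is a root, |z_0| = 4.
Divide out the factor (1 + 0.25 z) = (1 - z/z0) (since 1/z0 = -0.25):
  P(z) = (1 + 0.25 z)(1 + (0.9) z + (0.99) z^2)
  [check: z-coef 0.9 - (-0.25) = 1.15; z^2-coef 0.99 - (-0.25)(0.9) = 1.215; z^3-coef -(-0.25)(0.99) = 0.2475.]
Remaining roots from the quadratic factor 1 + (0.9) z + (0.99) z^2:
  Set 1 + (0.9) z + (0.99) z^2 = 0, i.e. a z^2 + b z + c = 0 with a = 0.99, b = 0.9, c = 1.
  Discriminant D = b^2 - 4ac = (0.9)^2 - 4*(0.99)*1 = 0.81 - (3.96) = -3.15.
  D < 0, so the roots are the complex-conjugate pair z = (-b +/- i sqrt(-D)) / (2a) = -0.4545 +/- 0.8964i.
  For a conjugate pair |z|^2 = z * conj(z) = (product of roots) = c/a = 1/(0.99) = 1.010101, so |z| = sqrt(1.010101) = 1.005 for both roots.
Moduli of all roots: 4.0000, 1.0050, 1.0050.
All moduli strictly greater than 1? Yes.
Verdict: Invertible.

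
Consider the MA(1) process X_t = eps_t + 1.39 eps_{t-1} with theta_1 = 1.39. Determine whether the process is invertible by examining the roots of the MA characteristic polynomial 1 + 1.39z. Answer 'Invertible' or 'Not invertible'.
\text{Not invertible}

The MA(q) characteristic polynomial is P(z) = 1 + 1.39z.
Invertibility requires all roots to lie outside the unit circle, i.e. |z| > 1 for every root.
This is linear in z: 1 + (1.39) z = 0  =>  z = -1/(1.39) = -0.719424,  |z| = 0.719424.
Moduli of all roots: 0.7194.
All moduli strictly greater than 1? No.
Verdict: Not invertible.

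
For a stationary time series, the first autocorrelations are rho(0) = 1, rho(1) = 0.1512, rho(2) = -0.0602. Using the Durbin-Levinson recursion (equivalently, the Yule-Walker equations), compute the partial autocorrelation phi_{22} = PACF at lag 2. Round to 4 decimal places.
\phi_{22} = -0.0850

The PACF at lag k is phi_{kk}, the last component of the solution
to the Yule-Walker system G_k phi = r_k where
  (G_k)_{ij} = rho(|i - j|), (r_k)_i = rho(i), i,j = 1..k.
Equivalently, Durbin-Levinson gives phi_{kk} iteratively:
  phi_{11} = rho(1)
  phi_{kk} = [rho(k) - sum_{j=1..k-1} phi_{k-1,j} rho(k-j)]
            / [1 - sum_{j=1..k-1} phi_{k-1,j} rho(j)],
  phi_{k,j} = phi_{k-1,j} - phi_{kk} phi_{k-1,k-j},  j = 1..k-1.
Step k = 1:
  phi_11 = rho(1) = 0.1512.
Step k = 2:
  phi_22 = [rho(2) - phi_11 rho(1)] / [1 - phi_11 rho(1)] = [-0.0602 - (0.1512)(0.1512)] / [1 - (0.1512)(0.1512)]
         = -0.08306144 / 0.97713856 = -0.085.
Therefore phi_{22} = -0.0850.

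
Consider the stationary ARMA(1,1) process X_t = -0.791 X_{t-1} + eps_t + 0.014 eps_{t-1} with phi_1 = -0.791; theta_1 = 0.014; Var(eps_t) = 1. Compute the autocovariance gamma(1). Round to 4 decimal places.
\gamma(1) = -2.0528

Multiply the model equation by X_{t-k} and take expectations. With theta_0 = psi_0 = 1 and psi_j the MA(infinity) weights, this gives
  gamma(k) - sum_i phi_i gamma(k-i) = c_k,
  c_k = sigma^2 * sum_{j=k..q} theta_j psi_{j-k}   (c_k = 0 for k > q),
using gamma(-m) = gamma(m).
psi-weights needed (psi_j = theta_j + sum_i phi_i psi_{j-i}):
  psi_1 = theta_1 + phi_1 = 0.014 + (-0.791) = -0.777
Right-hand sides:
  c_0 = sigma^2 (1 + theta_1 psi_1) = 1 * (1 + (0.014)(-0.777)) = 1 * 0.989122 = 0.989122
  c_1 = sigma^2 theta_1 = 1 * (0.014) = 0.014
  c_2 = 0
Equations for k = 0 and k = 1 (AR order 1):
  gamma(0) = phi_1 gamma(1) + c_0
  gamma(1) = phi_1 gamma(0) + c_1
Substituting the second into the first: gamma(0) (1 - phi_1^2) = c_0 + phi_1 c_1, so
  gamma(0) = (c_0 + phi_1 c_1) / (1 - phi_1^2) = (0.989122 + (-0.791)(0.014)) / (1 - (-0.791)^2) = 0.978048 / 0.374319 = 2.612873.
  gamma(1) = phi_1 gamma(0) + c_1 = (-0.791)(2.612873) + (0.014) = -2.052783.
Therefore gamma(1) = -2.0528 (to 4 decimal places).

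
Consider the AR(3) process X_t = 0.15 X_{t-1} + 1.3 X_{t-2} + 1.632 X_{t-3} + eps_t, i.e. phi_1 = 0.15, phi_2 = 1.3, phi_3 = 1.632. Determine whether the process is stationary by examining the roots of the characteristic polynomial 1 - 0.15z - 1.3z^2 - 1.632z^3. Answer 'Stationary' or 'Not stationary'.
\text{Not stationary}

The AR(p) characteristic polynomial is P(z) = 1 - 0.15z - 1.3z^2 - 1.632z^3.
Stationarity requires all roots to lie outside the unit circle, i.e. |z| > 1 for every root.
Degree 3: look for a simple real root z0 first, then factor out (1 - z/z0) and solve the remaining quadratic.
Testing z0 = 0.625: P(0.625) = 1 + (-0.15)(0.625) + (-1.3)(0.625)^2 + (-1.632)(0.625)^3
  = 1 + (-0.09375) + (-0.507812) + (-0.398438) = 0.  So z_0 = 0.625 is a root, |z_0| = 0.625.
Divide out the factor (1 - 1.6 z) = (1 - z/z0) (since 1/z0 = 1.6):
  P(z) = (1 - 1.6 z)(1 + (1.45) z + (1.02) z^2)
  [check: z-coef 1.45 - (1.6) = -0.15; z^2-coef 1.02 - (1.6)(1.45) = -1.3; z^3-coef -(1.6)(1.02) = -1.632.]
Remaining roots from the quadratic factor 1 + (1.45) z + (1.02) z^2:
  Set 1 + (1.45) z + (1.02) z^2 = 0, i.e. a z^2 + b z + c = 0 with a = 1.02, b = 1.45, c = 1.
  Discriminant D = b^2 - 4ac = (1.45)^2 - 4*(1.02)*1 = 2.1025 - (4.08) = -1.9775.
  D < 0, so the roots are the complex-conjugate pair z = (-b +/- i sqrt(-D)) / (2a) = -0.7108 +/- 0.6893i.
  For a conjugate pair |z|^2 = z * conj(z) = (product of roots) = c/a = 1/(1.02) = 0.980392, so |z| = sqrt(0.980392) = 0.9901 for both roots.
Moduli of all roots: 0.6250, 0.9901, 0.9901.
All moduli strictly greater than 1? No.
Verdict: Not stationary.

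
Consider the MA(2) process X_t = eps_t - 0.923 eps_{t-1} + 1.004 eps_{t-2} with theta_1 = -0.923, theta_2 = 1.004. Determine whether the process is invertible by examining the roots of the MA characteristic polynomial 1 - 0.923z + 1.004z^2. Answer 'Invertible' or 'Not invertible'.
\text{Not invertible}

The MA(q) characteristic polynomial is P(z) = 1 - 0.923z + 1.004z^2.
Invertibility requires all roots to lie outside the unit circle, i.e. |z| > 1 for every root.
Set 1 + (-0.923) z + (1.004) z^2 = 0, i.e. a z^2 + b z + c = 0 with a = 1.004, b = -0.923, c = 1.
Discriminant D = b^2 - 4ac = (-0.923)^2 - 4*(1.004)*1 = 0.851929 - (4.016) = -3.164071.
D < 0, so the roots are the complex-conjugate pair z = (-b +/- i sqrt(-D)) / (2a) = 0.4597 +/- 0.8858i.
For a conjugate pair |z|^2 = z * conj(z) = (product of roots) = c/a = 1/(1.004) = 0.996016, so |z| = sqrt(0.996016) = 0.998 for both roots.
Moduli of all roots: 0.9980, 0.9980.
All moduli strictly greater than 1? No.
Verdict: Not invertible.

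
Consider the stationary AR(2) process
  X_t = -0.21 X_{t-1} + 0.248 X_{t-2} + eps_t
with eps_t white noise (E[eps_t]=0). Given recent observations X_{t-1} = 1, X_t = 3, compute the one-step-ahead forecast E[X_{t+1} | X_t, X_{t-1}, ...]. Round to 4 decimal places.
E[X_{t+1} \mid \mathcal F_t] = -0.3820

For an AR(p) model X_t = c + sum_i phi_i X_{t-i} + eps_t, the
one-step-ahead conditional mean is
  E[X_{t+1} | X_t, ...] = c + sum_i phi_i X_{t+1-i}.
Substitute known values:
  E[X_{t+1} | ...] = (-0.21) * (3) + (0.248) * (1)
                   = -0.3820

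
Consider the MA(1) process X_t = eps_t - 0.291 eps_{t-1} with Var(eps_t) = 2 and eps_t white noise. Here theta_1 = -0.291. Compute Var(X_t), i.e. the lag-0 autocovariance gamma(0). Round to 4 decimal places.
\gamma(0) = 2.1694

For an MA(q) process X_t = eps_t + sum_i theta_i eps_{t-i} with
Var(eps_t) = sigma^2, the variance is
  gamma(0) = sigma^2 * (1 + sum_i theta_i^2).
  sum_i theta_i^2 = (-0.291)^2 = 0.084681.
  gamma(0) = 2 * (1 + 0.084681) = 2 * 1.084681 = 2.169362, which rounds to 2.1694.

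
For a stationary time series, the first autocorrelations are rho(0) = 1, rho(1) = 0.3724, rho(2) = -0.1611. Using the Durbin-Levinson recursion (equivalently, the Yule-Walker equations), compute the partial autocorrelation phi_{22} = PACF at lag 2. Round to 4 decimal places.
\phi_{22} = -0.3480

The PACF at lag k is phi_{kk}, the last component of the solution
to the Yule-Walker system G_k phi = r_k where
  (G_k)_{ij} = rho(|i - j|), (r_k)_i = rho(i), i,j = 1..k.
Equivalently, Durbin-Levinson gives phi_{kk} iteratively:
  phi_{11} = rho(1)
  phi_{kk} = [rho(k) - sum_{j=1..k-1} phi_{k-1,j} rho(k-j)]
            / [1 - sum_{j=1..k-1} phi_{k-1,j} rho(j)],
  phi_{k,j} = phi_{k-1,j} - phi_{kk} phi_{k-1,k-j},  j = 1..k-1.
Step k = 1:
  phi_11 = rho(1) = 0.3724.
Step k = 2:
  phi_22 = [rho(2) - phi_11 rho(1)] / [1 - phi_11 rho(1)] = [-0.1611 - (0.3724)(0.3724)] / [1 - (0.3724)(0.3724)]
         = -0.29978176 / 0.86131824 = -0.348.
Therefore phi_{22} = -0.3480.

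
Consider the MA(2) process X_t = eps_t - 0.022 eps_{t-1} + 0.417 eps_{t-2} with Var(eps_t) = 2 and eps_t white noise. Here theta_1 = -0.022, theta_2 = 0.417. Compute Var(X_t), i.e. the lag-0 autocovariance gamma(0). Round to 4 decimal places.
\gamma(0) = 2.3487

For an MA(q) process X_t = eps_t + sum_i theta_i eps_{t-i} with
Var(eps_t) = sigma^2, the variance is
  gamma(0) = sigma^2 * (1 + sum_i theta_i^2).
  sum_i theta_i^2 = (-0.022)^2 + (0.417)^2 = 0.000484 + 0.173889 = 0.174373.
  gamma(0) = 2 * (1 + 0.174373) = 2 * 1.174373 = 2.348746, which rounds to 2.3487.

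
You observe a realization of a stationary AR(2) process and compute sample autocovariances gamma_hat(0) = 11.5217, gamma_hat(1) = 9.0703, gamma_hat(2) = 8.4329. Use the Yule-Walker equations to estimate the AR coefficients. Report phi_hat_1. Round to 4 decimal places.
\hat\phi_{1} = 0.5550

The Yule-Walker equations for an AR(p) process read, in matrix form,
  Gamma_p phi = r_p,   with   (Gamma_p)_{ij} = gamma(|i - j|),
                       (r_p)_i = gamma(i),   i,j = 1..p.
Substitute the sample gammas (Toeplitz matrix and right-hand side of size 2):
  Gamma_p = [[11.5217, 9.0703], [9.0703, 11.5217]]
  r_p     = [9.0703, 8.4329]
Written out:
  11.5217 phi_1 + 9.0703 phi_2 = 9.0703
  9.0703 phi_1 + 11.5217 phi_2 = 8.4329
Solve by Cramer's rule:
  det = gamma(0)^2 - gamma(1)^2 = (11.5217)^2 - (9.0703)^2 = 132.74957089 - 82.27034209 = 50.4792288
  phi_hat_1 = [gamma(1) gamma(0) - gamma(1) gamma(2)] / det = [(9.0703)(11.5217) - (9.0703)(8.4329)] / 50.4792288 = 28.01634264 / 50.4792288 = 0.555
  phi_hat_2 = [gamma(0) gamma(2) - gamma(1)^2] / det = [(11.5217)(8.4329) - (9.0703)^2] / 50.4792288 = 14.89100184 / 50.4792288 = 0.295
So phi_hat = [0.5550, 0.2950].
Therefore phi_hat_1 = 0.5550.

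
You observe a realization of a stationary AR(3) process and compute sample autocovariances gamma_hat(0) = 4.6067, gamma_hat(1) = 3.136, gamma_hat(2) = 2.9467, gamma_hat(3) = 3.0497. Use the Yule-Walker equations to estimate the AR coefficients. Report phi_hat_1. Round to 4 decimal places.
\hat\phi_{1} = 0.3570

The Yule-Walker equations for an AR(p) process read, in matrix form,
  Gamma_p phi = r_p,   with   (Gamma_p)_{ij} = gamma(|i - j|),
                       (r_p)_i = gamma(i),   i,j = 1..p.
Substitute the sample gammas (Toeplitz matrix and right-hand side of size 3):
  Gamma_p = [[4.6067, 3.136, 2.9467], [3.136, 4.6067, 3.136], [2.9467, 3.136, 4.6067]]
  r_p     = [3.136, 2.9467, 3.0497]
Written out (R1..R3):
  (R1) 4.6067 phi_1 + 3.136 phi_2 + 2.9467 phi_3 = 3.136
  (R2) 3.136 phi_1 + 4.6067 phi_2 + 3.136 phi_3 = 2.9467
  (R3) 2.9467 phi_1 + 3.136 phi_2 + 4.6067 phi_3 = 3.0497
Gaussian elimination:
  R2 <- R2 - (3.136/4.6067) R1 = R2 - (0.680748) R1:  2.471876 phi_2 + 1.130041 phi_3 = 0.811876
  R3 <- R3 - (2.9467/4.6067) R1 = R3 - (0.639655) R1:  1.130041 phi_2 + 2.721828 phi_3 = 1.043741
  R3 <- R3 - (1.130041/2.471876) R2 = R3 - (0.457159) R2:  2.205219 phi_3 = 0.672585
Back-substitution:
  phi_hat_3 = 0.672585 / 2.205219 = 0.304997
  phi_hat_2 = (0.811876 - (1.130041)(0.304997)) / 2.471876 = 0.189013
  phi_hat_1 = (3.136 - (3.136)(0.189013) - (2.9467)(0.304997)) / 4.6067 = 0.356985
So phi_hat = [0.3570, 0.1890, 0.3050].
Therefore phi_hat_1 = 0.3570.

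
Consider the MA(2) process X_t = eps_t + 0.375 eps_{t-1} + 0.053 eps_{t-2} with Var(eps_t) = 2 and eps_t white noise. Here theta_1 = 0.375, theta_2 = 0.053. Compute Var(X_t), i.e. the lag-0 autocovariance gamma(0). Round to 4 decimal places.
\gamma(0) = 2.2869

For an MA(q) process X_t = eps_t + sum_i theta_i eps_{t-i} with
Var(eps_t) = sigma^2, the variance is
  gamma(0) = sigma^2 * (1 + sum_i theta_i^2).
  sum_i theta_i^2 = (0.375)^2 + (0.053)^2 = 0.140625 + 0.002809 = 0.143434.
  gamma(0) = 2 * (1 + 0.143434) = 2 * 1.143434 = 2.286868, which rounds to 2.2869.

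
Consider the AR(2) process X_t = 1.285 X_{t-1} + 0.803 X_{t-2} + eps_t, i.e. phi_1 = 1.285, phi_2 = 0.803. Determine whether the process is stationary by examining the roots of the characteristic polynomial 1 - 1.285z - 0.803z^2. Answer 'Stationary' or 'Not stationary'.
\text{Not stationary}

The AR(p) characteristic polynomial is P(z) = 1 - 1.285z - 0.803z^2.
Stationarity requires all roots to lie outside the unit circle, i.e. |z| > 1 for every root.
Set 1 + (-1.285) z + (-0.803) z^2 = 0, i.e. a z^2 + b z + c = 0 with a = -0.803, b = -1.285, c = 1.
Discriminant D = b^2 - 4ac = (-1.285)^2 - 4*(-0.803)*1 = 1.651225 - (-3.212) = 4.863225.
D >= 0, so the roots are real: z = (-b +/- sqrt(D)) / (2a) = (1.285 +/- 2.205272) / (-1.606).
  z_1 = (1.285 + 2.205272) / (-1.606) = -2.1733,   |z_1| = 2.1733.
  z_2 = (1.285 - 2.205272) / (-1.606) = 0.573,   |z_2| = 0.573.
Moduli of all roots: 2.1733, 0.5730.
All moduli strictly greater than 1? No.
Verdict: Not stationary.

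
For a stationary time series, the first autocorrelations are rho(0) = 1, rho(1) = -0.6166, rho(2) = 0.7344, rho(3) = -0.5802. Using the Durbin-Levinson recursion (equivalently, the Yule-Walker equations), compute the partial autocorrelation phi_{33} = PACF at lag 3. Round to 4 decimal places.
\phi_{33} = -0.0809

The PACF at lag k is phi_{kk}, the last component of the solution
to the Yule-Walker system G_k phi = r_k where
  (G_k)_{ij} = rho(|i - j|), (r_k)_i = rho(i), i,j = 1..k.
Equivalently, Durbin-Levinson gives phi_{kk} iteratively:
  phi_{11} = rho(1)
  phi_{kk} = [rho(k) - sum_{j=1..k-1} phi_{k-1,j} rho(k-j)]
            / [1 - sum_{j=1..k-1} phi_{k-1,j} rho(j)],
  phi_{k,j} = phi_{k-1,j} - phi_{kk} phi_{k-1,k-j},  j = 1..k-1.
Step k = 1:
  phi_11 = rho(1) = -0.6166.
Step k = 2:
  phi_22 = [rho(2) - phi_11 rho(1)] / [1 - phi_11 rho(1)] = [0.7344 - (-0.6166)(-0.6166)] / [1 - (-0.6166)(-0.6166)]
         = 0.35420444 / 0.61980444 = 0.571478.
  Update: phi_21 = phi_11 - phi_22 phi_11 = -0.6166 - (0.571478)(-0.6166) = -0.264227.
Step k = 3:
  phi_33 = [rho(3) - phi_21 rho(2) - phi_22 rho(1)] / [1 - phi_21 rho(1) - phi_22 rho(2)]
    numerator   = -0.5802 - (-0.264227)(0.7344) - (0.571478)(-0.6166) = -0.03377865
    denominator = 1 - (-0.264227)(-0.6166) - (0.571478)(0.7344) = 0.41738449
  phi_33 = -0.03377865 / 0.41738449 = -0.0809.
Therefore phi_{33} = -0.0809.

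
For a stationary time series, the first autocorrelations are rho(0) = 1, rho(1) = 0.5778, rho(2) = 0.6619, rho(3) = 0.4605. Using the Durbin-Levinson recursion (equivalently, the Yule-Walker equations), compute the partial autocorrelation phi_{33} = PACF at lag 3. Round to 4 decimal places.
\phi_{33} = -0.0360

The PACF at lag k is phi_{kk}, the last component of the solution
to the Yule-Walker system G_k phi = r_k where
  (G_k)_{ij} = rho(|i - j|), (r_k)_i = rho(i), i,j = 1..k.
Equivalently, Durbin-Levinson gives phi_{kk} iteratively:
  phi_{11} = rho(1)
  phi_{kk} = [rho(k) - sum_{j=1..k-1} phi_{k-1,j} rho(k-j)]
            / [1 - sum_{j=1..k-1} phi_{k-1,j} rho(j)],
  phi_{k,j} = phi_{k-1,j} - phi_{kk} phi_{k-1,k-j},  j = 1..k-1.
Step k = 1:
  phi_11 = rho(1) = 0.5778.
Step k = 2:
  phi_22 = [rho(2) - phi_11 rho(1)] / [1 - phi_11 rho(1)] = [0.6619 - (0.5778)(0.5778)] / [1 - (0.5778)(0.5778)]
         = 0.32804716 / 0.66614716 = 0.492454.
  Update: phi_21 = phi_11 - phi_22 phi_11 = 0.5778 - (0.492454)(0.5778) = 0.29326.
Step k = 3:
  phi_33 = [rho(3) - phi_21 rho(2) - phi_22 rho(1)] / [1 - phi_21 rho(1) - phi_22 rho(2)]
    numerator   = 0.4605 - (0.29326)(0.6619) - (0.492454)(0.5778) = -0.01814886
    denominator = 1 - (0.29326)(0.5778) - (0.492454)(0.6619) = 0.50459886
  phi_33 = -0.01814886 / 0.50459886 = -0.036.
Therefore phi_{33} = -0.0360.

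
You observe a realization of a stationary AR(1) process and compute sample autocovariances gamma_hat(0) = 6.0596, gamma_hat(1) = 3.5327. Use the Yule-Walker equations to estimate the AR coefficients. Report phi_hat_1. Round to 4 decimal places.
\hat\phi_{1} = 0.5830

The Yule-Walker equations for an AR(p) process read, in matrix form,
  Gamma_p phi = r_p,   with   (Gamma_p)_{ij} = gamma(|i - j|),
                       (r_p)_i = gamma(i),   i,j = 1..p.
Substitute the sample gammas (Toeplitz matrix and right-hand side of size 1):
  Gamma_p = [[6.0596]]
  r_p     = [3.5327]
With p = 1 this is the single equation gamma(0) phi_1 = gamma(1):
  phi_hat_1 = gamma(1) / gamma(0) = 3.5327 / 6.0596 = 0.5830.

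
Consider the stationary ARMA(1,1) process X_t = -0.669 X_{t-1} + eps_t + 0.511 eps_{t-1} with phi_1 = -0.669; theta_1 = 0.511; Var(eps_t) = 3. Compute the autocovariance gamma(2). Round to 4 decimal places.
\gamma(2) = 0.3778

Multiply the model equation by X_{t-k} and take expectations. With theta_0 = psi_0 = 1 and psi_j the MA(infinity) weights, this gives
  gamma(k) - sum_i phi_i gamma(k-i) = c_k,
  c_k = sigma^2 * sum_{j=k..q} theta_j psi_{j-k}   (c_k = 0 for k > q),
using gamma(-m) = gamma(m).
psi-weights needed (psi_j = theta_j + sum_i phi_i psi_{j-i}):
  psi_1 = theta_1 + phi_1 = 0.511 + (-0.669) = -0.158
Right-hand sides:
  c_0 = sigma^2 (1 + theta_1 psi_1) = 3 * (1 + (0.511)(-0.158)) = 3 * 0.919262 = 2.757786
  c_1 = sigma^2 theta_1 = 3 * (0.511) = 1.533
  c_2 = 0
Equations for k = 0 and k = 1 (AR order 1):
  gamma(0) = phi_1 gamma(1) + c_0
  gamma(1) = phi_1 gamma(0) + c_1
Substituting the second into the first: gamma(0) (1 - phi_1^2) = c_0 + phi_1 c_1, so
  gamma(0) = (c_0 + phi_1 c_1) / (1 - phi_1^2) = (2.757786 + (-0.669)(1.533)) / (1 - (-0.669)^2) = 1.732209 / 0.552439 = 3.135566.
  gamma(1) = phi_1 gamma(0) + c_1 = (-0.669)(3.135566) + (1.533) = -0.564694.
For k = 2 (> q): gamma(2) = phi_1 gamma(1) = (-0.669)(-0.564694) = 0.37778.
Therefore gamma(2) = 0.3778 (to 4 decimal places).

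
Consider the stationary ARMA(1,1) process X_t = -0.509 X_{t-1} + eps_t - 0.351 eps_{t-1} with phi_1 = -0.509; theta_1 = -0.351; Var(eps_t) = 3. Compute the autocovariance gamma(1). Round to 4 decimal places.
\gamma(1) = -4.1043

Multiply the model equation by X_{t-k} and take expectations. With theta_0 = psi_0 = 1 and psi_j the MA(infinity) weights, this gives
  gamma(k) - sum_i phi_i gamma(k-i) = c_k,
  c_k = sigma^2 * sum_{j=k..q} theta_j psi_{j-k}   (c_k = 0 for k > q),
using gamma(-m) = gamma(m).
psi-weights needed (psi_j = theta_j + sum_i phi_i psi_{j-i}):
  psi_1 = theta_1 + phi_1 = -0.351 + (-0.509) = -0.86
Right-hand sides:
  c_0 = sigma^2 (1 + theta_1 psi_1) = 3 * (1 + (-0.351)(-0.86)) = 3 * 1.30186 = 3.90558
  c_1 = sigma^2 theta_1 = 3 * (-0.351) = -1.053
  c_2 = 0
Equations for k = 0 and k = 1 (AR order 1):
  gamma(0) = phi_1 gamma(1) + c_0
  gamma(1) = phi_1 gamma(0) + c_1
Substituting the second into the first: gamma(0) (1 - phi_1^2) = c_0 + phi_1 c_1, so
  gamma(0) = (c_0 + phi_1 c_1) / (1 - phi_1^2) = (3.90558 + (-0.509)(-1.053)) / (1 - (-0.509)^2) = 4.441557 / 0.740919 = 5.994659.
  gamma(1) = phi_1 gamma(0) + c_1 = (-0.509)(5.994659) + (-1.053) = -4.104282.
Therefore gamma(1) = -4.1043 (to 4 decimal places).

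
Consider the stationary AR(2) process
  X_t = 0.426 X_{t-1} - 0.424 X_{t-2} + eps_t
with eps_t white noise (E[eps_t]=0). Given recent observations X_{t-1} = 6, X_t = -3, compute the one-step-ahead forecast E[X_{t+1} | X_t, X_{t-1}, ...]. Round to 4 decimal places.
E[X_{t+1} \mid \mathcal F_t] = -3.8220

For an AR(p) model X_t = c + sum_i phi_i X_{t-i} + eps_t, the
one-step-ahead conditional mean is
  E[X_{t+1} | X_t, ...] = c + sum_i phi_i X_{t+1-i}.
Substitute known values:
  E[X_{t+1} | ...] = (0.426) * (-3) + (-0.424) * (6)
                   = -3.8220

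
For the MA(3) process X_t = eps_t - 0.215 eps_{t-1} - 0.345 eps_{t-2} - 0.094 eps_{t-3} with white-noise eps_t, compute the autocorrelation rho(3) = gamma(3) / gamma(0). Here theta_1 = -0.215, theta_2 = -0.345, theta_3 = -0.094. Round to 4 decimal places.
\rho(3) = -0.0801

For an MA(q) process with theta_0 = 1, the autocovariance is
  gamma(k) = sigma^2 * sum_{i=0..q-k} theta_i * theta_{i+k},
and rho(k) = gamma(k) / gamma(0). Sigma^2 cancels.
  numerator   = (1)*(-0.094) = -0.094.
  denominator = (1)^2 + (-0.215)^2 + (-0.345)^2 + (-0.094)^2 = 1.174086.
  rho(3) = -0.094 / 1.174086 = -0.0801.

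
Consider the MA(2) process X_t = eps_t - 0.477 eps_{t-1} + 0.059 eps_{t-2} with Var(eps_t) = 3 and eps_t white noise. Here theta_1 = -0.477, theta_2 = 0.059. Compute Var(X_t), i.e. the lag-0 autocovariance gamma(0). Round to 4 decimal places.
\gamma(0) = 3.6930

For an MA(q) process X_t = eps_t + sum_i theta_i eps_{t-i} with
Var(eps_t) = sigma^2, the variance is
  gamma(0) = sigma^2 * (1 + sum_i theta_i^2).
  sum_i theta_i^2 = (-0.477)^2 + (0.059)^2 = 0.227529 + 0.003481 = 0.23101.
  gamma(0) = 3 * (1 + 0.23101) = 3 * 1.23101 = 3.69303, which rounds to 3.6930.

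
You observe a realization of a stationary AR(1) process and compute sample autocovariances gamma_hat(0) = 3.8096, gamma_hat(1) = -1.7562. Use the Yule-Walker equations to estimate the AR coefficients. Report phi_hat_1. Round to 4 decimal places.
\hat\phi_{1} = -0.4610

The Yule-Walker equations for an AR(p) process read, in matrix form,
  Gamma_p phi = r_p,   with   (Gamma_p)_{ij} = gamma(|i - j|),
                       (r_p)_i = gamma(i),   i,j = 1..p.
Substitute the sample gammas (Toeplitz matrix and right-hand side of size 1):
  Gamma_p = [[3.8096]]
  r_p     = [-1.7562]
With p = 1 this is the single equation gamma(0) phi_1 = gamma(1):
  phi_hat_1 = gamma(1) / gamma(0) = -1.7562 / 3.8096 = -0.4610.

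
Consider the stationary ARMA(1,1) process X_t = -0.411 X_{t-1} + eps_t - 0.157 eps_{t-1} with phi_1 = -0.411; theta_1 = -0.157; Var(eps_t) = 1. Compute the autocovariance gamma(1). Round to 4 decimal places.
\gamma(1) = -0.7275

Multiply the model equation by X_{t-k} and take expectations. With theta_0 = psi_0 = 1 and psi_j the MA(infinity) weights, this gives
  gamma(k) - sum_i phi_i gamma(k-i) = c_k,
  c_k = sigma^2 * sum_{j=k..q} theta_j psi_{j-k}   (c_k = 0 for k > q),
using gamma(-m) = gamma(m).
psi-weights needed (psi_j = theta_j + sum_i phi_i psi_{j-i}):
  psi_1 = theta_1 + phi_1 = -0.157 + (-0.411) = -0.568
Right-hand sides:
  c_0 = sigma^2 (1 + theta_1 psi_1) = 1 * (1 + (-0.157)(-0.568)) = 1 * 1.089176 = 1.089176
  c_1 = sigma^2 theta_1 = 1 * (-0.157) = -0.157
  c_2 = 0
Equations for k = 0 and k = 1 (AR order 1):
  gamma(0) = phi_1 gamma(1) + c_0
  gamma(1) = phi_1 gamma(0) + c_1
Substituting the second into the first: gamma(0) (1 - phi_1^2) = c_0 + phi_1 c_1, so
  gamma(0) = (c_0 + phi_1 c_1) / (1 - phi_1^2) = (1.089176 + (-0.411)(-0.157)) / (1 - (-0.411)^2) = 1.153703 / 0.831079 = 1.388199.
  gamma(1) = phi_1 gamma(0) + c_1 = (-0.411)(1.388199) + (-0.157) = -0.72755.
Therefore gamma(1) = -0.7275 (to 4 decimal places).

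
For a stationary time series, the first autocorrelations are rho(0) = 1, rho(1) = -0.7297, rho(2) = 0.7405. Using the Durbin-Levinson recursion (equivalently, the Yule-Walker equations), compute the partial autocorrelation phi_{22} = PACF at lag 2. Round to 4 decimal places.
\phi_{22} = 0.4450

The PACF at lag k is phi_{kk}, the last component of the solution
to the Yule-Walker system G_k phi = r_k where
  (G_k)_{ij} = rho(|i - j|), (r_k)_i = rho(i), i,j = 1..k.
Equivalently, Durbin-Levinson gives phi_{kk} iteratively:
  phi_{11} = rho(1)
  phi_{kk} = [rho(k) - sum_{j=1..k-1} phi_{k-1,j} rho(k-j)]
            / [1 - sum_{j=1..k-1} phi_{k-1,j} rho(j)],
  phi_{k,j} = phi_{k-1,j} - phi_{kk} phi_{k-1,k-j},  j = 1..k-1.
Step k = 1:
  phi_11 = rho(1) = -0.7297.
Step k = 2:
  phi_22 = [rho(2) - phi_11 rho(1)] / [1 - phi_11 rho(1)] = [0.7405 - (-0.7297)(-0.7297)] / [1 - (-0.7297)(-0.7297)]
         = 0.20803791 / 0.46753791 = 0.445.
Therefore phi_{22} = 0.4450.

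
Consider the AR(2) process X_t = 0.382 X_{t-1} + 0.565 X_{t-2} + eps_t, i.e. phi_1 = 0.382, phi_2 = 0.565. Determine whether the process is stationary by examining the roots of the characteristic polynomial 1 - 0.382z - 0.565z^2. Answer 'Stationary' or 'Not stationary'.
\text{Stationary}

The AR(p) characteristic polynomial is P(z) = 1 - 0.382z - 0.565z^2.
Stationarity requires all roots to lie outside the unit circle, i.e. |z| > 1 for every root.
Set 1 + (-0.382) z + (-0.565) z^2 = 0, i.e. a z^2 + b z + c = 0 with a = -0.565, b = -0.382, c = 1.
Discriminant D = b^2 - 4ac = (-0.382)^2 - 4*(-0.565)*1 = 0.145924 - (-2.26) = 2.405924.
D >= 0, so the roots are real: z = (-b +/- sqrt(D)) / (2a) = (0.382 +/- 1.551104) / (-1.13).
  z_1 = (0.382 + 1.551104) / (-1.13) = -1.7107,   |z_1| = 1.7107.
  z_2 = (0.382 - 1.551104) / (-1.13) = 1.0346,   |z_2| = 1.0346.
Moduli of all roots: 1.7107, 1.0346.
All moduli strictly greater than 1? Yes.
Verdict: Stationary.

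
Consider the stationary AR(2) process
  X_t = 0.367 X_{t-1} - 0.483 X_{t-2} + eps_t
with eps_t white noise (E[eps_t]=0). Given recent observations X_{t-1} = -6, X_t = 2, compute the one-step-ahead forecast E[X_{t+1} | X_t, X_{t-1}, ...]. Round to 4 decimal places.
E[X_{t+1} \mid \mathcal F_t] = 3.6320

For an AR(p) model X_t = c + sum_i phi_i X_{t-i} + eps_t, the
one-step-ahead conditional mean is
  E[X_{t+1} | X_t, ...] = c + sum_i phi_i X_{t+1-i}.
Substitute known values:
  E[X_{t+1} | ...] = (0.367) * (2) + (-0.483) * (-6)
                   = 3.6320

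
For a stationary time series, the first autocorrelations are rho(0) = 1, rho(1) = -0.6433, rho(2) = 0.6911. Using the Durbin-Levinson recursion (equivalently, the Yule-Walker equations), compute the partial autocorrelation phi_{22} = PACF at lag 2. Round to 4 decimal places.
\phi_{22} = 0.4730

The PACF at lag k is phi_{kk}, the last component of the solution
to the Yule-Walker system G_k phi = r_k where
  (G_k)_{ij} = rho(|i - j|), (r_k)_i = rho(i), i,j = 1..k.
Equivalently, Durbin-Levinson gives phi_{kk} iteratively:
  phi_{11} = rho(1)
  phi_{kk} = [rho(k) - sum_{j=1..k-1} phi_{k-1,j} rho(k-j)]
            / [1 - sum_{j=1..k-1} phi_{k-1,j} rho(j)],
  phi_{k,j} = phi_{k-1,j} - phi_{kk} phi_{k-1,k-j},  j = 1..k-1.
Step k = 1:
  phi_11 = rho(1) = -0.6433.
Step k = 2:
  phi_22 = [rho(2) - phi_11 rho(1)] / [1 - phi_11 rho(1)] = [0.6911 - (-0.6433)(-0.6433)] / [1 - (-0.6433)(-0.6433)]
         = 0.27726511 / 0.58616511 = 0.473.
Therefore phi_{22} = 0.4730.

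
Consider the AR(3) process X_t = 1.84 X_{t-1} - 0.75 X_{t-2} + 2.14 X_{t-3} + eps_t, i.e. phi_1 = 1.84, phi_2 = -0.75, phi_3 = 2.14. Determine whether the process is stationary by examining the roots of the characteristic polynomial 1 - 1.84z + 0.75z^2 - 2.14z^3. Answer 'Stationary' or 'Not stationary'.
\text{Not stationary}

The AR(p) characteristic polynomial is P(z) = 1 - 1.84z + 0.75z^2 - 2.14z^3.
Stationarity requires all roots to lie outside the unit circle, i.e. |z| > 1 for every root.
Degree 3: look for a simple real root z0 first, then factor out (1 - z/z0) and solve the remaining quadratic.
Testing z0 = 0.5: P(0.5) = 1 + (-1.84)(0.5) + (0.75)(0.5)^2 + (-2.14)(0.5)^3
  = 1 + (-0.92) + (0.1875) + (-0.2675) = 0.  So z_0 = 0.5 is a root, |z_0| = 0.5.
Divide out the factor (1 - 2 z) = (1 - z/z0) (since 1/z0 = 2):
  P(z) = (1 - 2 z)(1 + (0.16) z + (1.07) z^2)
  [check: z-coef 0.16 - (2) = -1.84; z^2-coef 1.07 - (2)(0.16) = 0.75; z^3-coef -(2)(1.07) = -2.14.]
Remaining roots from the quadratic factor 1 + (0.16) z + (1.07) z^2:
  Set 1 + (0.16) z + (1.07) z^2 = 0, i.e. a z^2 + b z + c = 0 with a = 1.07, b = 0.16, c = 1.
  Discriminant D = b^2 - 4ac = (0.16)^2 - 4*(1.07)*1 = 0.0256 - (4.28) = -4.2544.
  D < 0, so the roots are the complex-conjugate pair z = (-b +/- i sqrt(-D)) / (2a) = -0.0748 +/- 0.9638i.
  For a conjugate pair |z|^2 = z * conj(z) = (product of roots) = c/a = 1/(1.07) = 0.934579, so |z| = sqrt(0.934579) = 0.9667 for both roots.
Moduli of all roots: 0.5000, 0.9667, 0.9667.
All moduli strictly greater than 1? No.
Verdict: Not stationary.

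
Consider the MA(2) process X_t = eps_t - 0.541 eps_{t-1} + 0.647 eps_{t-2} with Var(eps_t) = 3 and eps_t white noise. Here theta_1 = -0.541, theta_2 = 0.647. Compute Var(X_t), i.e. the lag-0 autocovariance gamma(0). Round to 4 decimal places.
\gamma(0) = 5.1339

For an MA(q) process X_t = eps_t + sum_i theta_i eps_{t-i} with
Var(eps_t) = sigma^2, the variance is
  gamma(0) = sigma^2 * (1 + sum_i theta_i^2).
  sum_i theta_i^2 = (-0.541)^2 + (0.647)^2 = 0.292681 + 0.418609 = 0.71129.
  gamma(0) = 3 * (1 + 0.71129) = 3 * 1.71129 = 5.13387, which rounds to 5.1339.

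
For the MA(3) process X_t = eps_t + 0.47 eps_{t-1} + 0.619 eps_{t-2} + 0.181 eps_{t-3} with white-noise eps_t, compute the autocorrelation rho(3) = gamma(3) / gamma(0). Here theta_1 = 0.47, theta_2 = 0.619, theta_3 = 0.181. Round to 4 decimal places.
\rho(3) = 0.1106

For an MA(q) process with theta_0 = 1, the autocovariance is
  gamma(k) = sigma^2 * sum_{i=0..q-k} theta_i * theta_{i+k},
and rho(k) = gamma(k) / gamma(0). Sigma^2 cancels.
  numerator   = (1)*(0.181) = 0.181.
  denominator = (1)^2 + (0.47)^2 + (0.619)^2 + (0.181)^2 = 1.636822.
  rho(3) = 0.181 / 1.636822 = 0.1106.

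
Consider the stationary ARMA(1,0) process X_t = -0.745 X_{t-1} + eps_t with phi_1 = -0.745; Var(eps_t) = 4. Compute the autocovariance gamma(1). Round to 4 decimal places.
\gamma(1) = -6.6970

Multiply the model equation by X_{t-k} and take expectations. With theta_0 = psi_0 = 1 and psi_j the MA(infinity) weights, this gives
  gamma(k) - sum_i phi_i gamma(k-i) = c_k,
  c_k = sigma^2 * sum_{j=k..q} theta_j psi_{j-k}   (c_k = 0 for k > q),
using gamma(-m) = gamma(m).
Pure AR (q = 0): c_0 = sigma^2 = 4, c_k = 0 for k >= 1.
Equations for k = 0 and k = 1 (AR order 1):
  gamma(0) = phi_1 gamma(1) + c_0
  gamma(1) = phi_1 gamma(0) + c_1
Substituting the second into the first: gamma(0) (1 - phi_1^2) = c_0 + phi_1 c_1, so
  gamma(0) = c_0 / (1 - phi_1^2) = 4 / (1 - (-0.745)^2) = 4 / 0.444975 = 8.989269.
  gamma(1) = phi_1 gamma(0) = (-0.745)(8.989269) = -6.697005.
Therefore gamma(1) = -6.6970 (to 4 decimal places).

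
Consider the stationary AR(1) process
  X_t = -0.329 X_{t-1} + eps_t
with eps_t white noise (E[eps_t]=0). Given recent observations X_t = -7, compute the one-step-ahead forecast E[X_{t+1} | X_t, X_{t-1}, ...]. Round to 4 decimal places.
E[X_{t+1} \mid \mathcal F_t] = 2.3030

For an AR(p) model X_t = c + sum_i phi_i X_{t-i} + eps_t, the
one-step-ahead conditional mean is
  E[X_{t+1} | X_t, ...] = c + sum_i phi_i X_{t+1-i}.
Substitute known values:
  E[X_{t+1} | ...] = (-0.329) * (-7)
                   = 2.3030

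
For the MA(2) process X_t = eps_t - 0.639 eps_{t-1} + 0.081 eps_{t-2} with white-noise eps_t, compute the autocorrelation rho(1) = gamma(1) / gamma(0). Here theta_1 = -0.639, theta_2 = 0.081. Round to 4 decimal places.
\rho(1) = -0.4882

For an MA(q) process with theta_0 = 1, the autocovariance is
  gamma(k) = sigma^2 * sum_{i=0..q-k} theta_i * theta_{i+k},
and rho(k) = gamma(k) / gamma(0). Sigma^2 cancels.
  numerator   = (1)*(-0.639) + (-0.639)*(0.081) = -0.690759.
  denominator = (1)^2 + (-0.639)^2 + (0.081)^2 = 1.414882.
  rho(1) = -0.690759 / 1.414882 = -0.4882.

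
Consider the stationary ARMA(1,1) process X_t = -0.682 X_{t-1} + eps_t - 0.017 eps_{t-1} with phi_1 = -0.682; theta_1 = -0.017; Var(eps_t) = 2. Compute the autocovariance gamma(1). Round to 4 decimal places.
\gamma(1) = -2.6440

Multiply the model equation by X_{t-k} and take expectations. With theta_0 = psi_0 = 1 and psi_j the MA(infinity) weights, this gives
  gamma(k) - sum_i phi_i gamma(k-i) = c_k,
  c_k = sigma^2 * sum_{j=k..q} theta_j psi_{j-k}   (c_k = 0 for k > q),
using gamma(-m) = gamma(m).
psi-weights needed (psi_j = theta_j + sum_i phi_i psi_{j-i}):
  psi_1 = theta_1 + phi_1 = -0.017 + (-0.682) = -0.699
Right-hand sides:
  c_0 = sigma^2 (1 + theta_1 psi_1) = 2 * (1 + (-0.017)(-0.699)) = 2 * 1.011883 = 2.023766
  c_1 = sigma^2 theta_1 = 2 * (-0.017) = -0.034
  c_2 = 0
Equations for k = 0 and k = 1 (AR order 1):
  gamma(0) = phi_1 gamma(1) + c_0
  gamma(1) = phi_1 gamma(0) + c_1
Substituting the second into the first: gamma(0) (1 - phi_1^2) = c_0 + phi_1 c_1, so
  gamma(0) = (c_0 + phi_1 c_1) / (1 - phi_1^2) = (2.023766 + (-0.682)(-0.034)) / (1 - (-0.682)^2) = 2.046954 / 0.534876 = 3.826969.
  gamma(1) = phi_1 gamma(0) + c_1 = (-0.682)(3.826969) + (-0.034) = -2.643993.
Therefore gamma(1) = -2.6440 (to 4 decimal places).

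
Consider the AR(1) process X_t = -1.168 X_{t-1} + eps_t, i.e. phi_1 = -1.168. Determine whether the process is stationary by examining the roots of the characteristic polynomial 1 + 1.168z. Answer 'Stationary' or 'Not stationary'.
\text{Not stationary}

The AR(p) characteristic polynomial is P(z) = 1 + 1.168z.
Stationarity requires all roots to lie outside the unit circle, i.e. |z| > 1 for every root.
This is linear in z: 1 + (1.168) z = 0  =>  z = -1/(1.168) = -0.856164,  |z| = 0.856164.
Moduli of all roots: 0.8562.
All moduli strictly greater than 1? No.
Verdict: Not stationary.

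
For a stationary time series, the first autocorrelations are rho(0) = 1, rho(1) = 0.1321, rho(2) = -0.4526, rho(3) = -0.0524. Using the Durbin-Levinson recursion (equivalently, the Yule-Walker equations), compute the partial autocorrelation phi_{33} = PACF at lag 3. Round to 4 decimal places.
\phi_{33} = 0.1309

The PACF at lag k is phi_{kk}, the last component of the solution
to the Yule-Walker system G_k phi = r_k where
  (G_k)_{ij} = rho(|i - j|), (r_k)_i = rho(i), i,j = 1..k.
Equivalently, Durbin-Levinson gives phi_{kk} iteratively:
  phi_{11} = rho(1)
  phi_{kk} = [rho(k) - sum_{j=1..k-1} phi_{k-1,j} rho(k-j)]
            / [1 - sum_{j=1..k-1} phi_{k-1,j} rho(j)],
  phi_{k,j} = phi_{k-1,j} - phi_{kk} phi_{k-1,k-j},  j = 1..k-1.
Step k = 1:
  phi_11 = rho(1) = 0.1321.
Step k = 2:
  phi_22 = [rho(2) - phi_11 rho(1)] / [1 - phi_11 rho(1)] = [-0.4526 - (0.1321)(0.1321)] / [1 - (0.1321)(0.1321)]
         = -0.47005041 / 0.98254959 = -0.478399.
  Update: phi_21 = phi_11 - phi_22 phi_11 = 0.1321 - (-0.478399)(0.1321) = 0.195296.
Step k = 3:
  phi_33 = [rho(3) - phi_21 rho(2) - phi_22 rho(1)] / [1 - phi_21 rho(1) - phi_22 rho(2)]
    numerator   = -0.0524 - (0.195296)(-0.4526) - (-0.478399)(0.1321) = 0.09918764
    denominator = 1 - (0.195296)(0.1321) - (-0.478399)(-0.4526) = 0.7576781
  phi_33 = 0.09918764 / 0.7576781 = 0.1309.
Therefore phi_{33} = 0.1309.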